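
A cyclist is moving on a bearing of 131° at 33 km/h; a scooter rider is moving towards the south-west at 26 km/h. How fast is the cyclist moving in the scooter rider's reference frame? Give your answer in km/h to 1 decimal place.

Taking east as x and north as y: cyclist velocity = (24.905, -21.650) km/h; scooter rider velocity = (-18.385, -18.385) km/h.
Velocity of cyclist relative to scooter rider = (24.905, -21.650) − (-18.385, -18.385) = (43.290, -3.265) km/h.
Magnitude = |(43.290, -3.265)| = 43.413 km/h.

43.4 km/h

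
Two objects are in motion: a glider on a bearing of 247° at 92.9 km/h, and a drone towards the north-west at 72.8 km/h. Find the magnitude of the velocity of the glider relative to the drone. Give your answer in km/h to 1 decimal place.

94.1 km/h

Taking east as x and north as y: glider velocity = (-85.515, -36.299) km/h; drone velocity = (-51.477, 51.477) km/h.
Velocity of glider relative to drone = (-85.515, -36.299) − (-51.477, 51.477) = (-34.038, -87.776) km/h.
Magnitude = |(-34.038, -87.776)| = 94.145 km/h.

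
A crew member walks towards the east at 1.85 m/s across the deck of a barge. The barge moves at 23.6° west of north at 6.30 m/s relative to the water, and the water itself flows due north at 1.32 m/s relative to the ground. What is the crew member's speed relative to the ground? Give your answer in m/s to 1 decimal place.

In east/north components (m/s): crew member relative to barge = (1.850, 0.000); barge relative to water = (-2.522, 5.773); water relative to ground = (0.000, 1.320).
Sum = (-0.672, 7.093) m/s.
Speed = |(-0.672, 7.093)| = 7.125 m/s.

7.1 m/s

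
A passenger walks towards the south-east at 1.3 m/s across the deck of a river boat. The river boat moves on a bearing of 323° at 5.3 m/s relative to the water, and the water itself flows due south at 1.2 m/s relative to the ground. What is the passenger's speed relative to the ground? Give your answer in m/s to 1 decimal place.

In east/north components (m/s): passenger relative to river boat = (0.919, -0.919); river boat relative to water = (-3.190, 4.233); water relative to ground = (0.000, -1.200).
Sum = (-2.270, 2.114) m/s.
Speed = |(-2.270, 2.114)| = 3.102 m/s.

3.1 m/s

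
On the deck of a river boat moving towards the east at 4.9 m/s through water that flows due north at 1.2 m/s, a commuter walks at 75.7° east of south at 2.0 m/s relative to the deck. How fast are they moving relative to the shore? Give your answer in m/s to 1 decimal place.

In east/north components (m/s): commuter relative to river boat = (1.938, -0.494); river boat relative to water = (4.900, 0.000); water relative to ground = (0.000, 1.200).
Sum = (6.838, 0.706) m/s.
Speed = |(6.838, 0.706)| = 6.874 m/s.

6.9 m/s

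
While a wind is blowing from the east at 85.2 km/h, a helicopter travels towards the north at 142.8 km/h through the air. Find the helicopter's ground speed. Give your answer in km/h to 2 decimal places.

Taking east as x and north as y: velocity relative to the air = (0.000, 142.800) km/h; the air relative to ground = (-85.200, 0.000) km/h.
Velocity relative to ground = (0.000, 142.800) + (-85.200, 0.000) = (-85.200, 142.800) km/h.
Speed = |(-85.200, 142.800)| = 166.286 km/h.

166.29 km/h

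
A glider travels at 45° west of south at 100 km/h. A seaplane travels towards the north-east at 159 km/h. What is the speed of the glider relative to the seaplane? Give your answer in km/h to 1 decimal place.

259.0 km/h

Taking east as x and north as y: glider velocity = (-70.711, -70.711) km/h; seaplane velocity = (112.430, 112.430) km/h.
Velocity of glider relative to seaplane = (-70.711, -70.711) − (112.430, 112.430) = (-183.141, -183.141) km/h.
Magnitude = |(-183.141, -183.141)| = 259.000 km/h.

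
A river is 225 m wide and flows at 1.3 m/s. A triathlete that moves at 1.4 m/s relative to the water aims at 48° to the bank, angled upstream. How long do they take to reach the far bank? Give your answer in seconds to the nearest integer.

The component of the triathlete's velocity perpendicular to the bank is 1.4 × sin 48° = 1.040 m/s.
The current is parallel to the bank, so it does not affect the crossing time.
Time = 225 / 1.040 = 216.262 s.

216 s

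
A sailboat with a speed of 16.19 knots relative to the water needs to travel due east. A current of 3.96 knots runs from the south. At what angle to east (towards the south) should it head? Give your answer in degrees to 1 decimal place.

14.2°

The current pushes perpendicular to the desired track; the heading must have a component into the current equal to 3.96 knots: 16.19 sin θ = 3.96.
sin θ = 0.2446, so θ = 14.158°.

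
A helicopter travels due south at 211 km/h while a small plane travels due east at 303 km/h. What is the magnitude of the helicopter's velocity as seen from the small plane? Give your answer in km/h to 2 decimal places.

369.23 km/h

Taking east as x and north as y: helicopter velocity = (0.000, -211.000) km/h; small plane velocity = (303.000, 0.000) km/h.
Velocity of helicopter relative to small plane = (0.000, -211.000) − (303.000, 0.000) = (-303.000, -211.000) km/h.
Magnitude = |(-303.000, -211.000)| = 369.229 km/h.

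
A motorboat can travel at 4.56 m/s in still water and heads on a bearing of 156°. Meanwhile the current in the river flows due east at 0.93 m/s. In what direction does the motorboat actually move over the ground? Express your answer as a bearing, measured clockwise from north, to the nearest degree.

146°

Taking east as x and north as y: velocity relative to the water = (1.855, -4.166) m/s; the water relative to ground = (0.930, 0.000) m/s.
Velocity relative to ground = (1.855, -4.166) + (0.930, 0.000) = (2.785, -4.166) m/s.
Bearing = atan2(2.78, -4.17) = 146.24° clockwise from north.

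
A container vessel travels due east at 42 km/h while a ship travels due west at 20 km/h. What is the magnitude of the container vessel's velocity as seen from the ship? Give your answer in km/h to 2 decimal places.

62.00 km/h

Taking east as x and north as y: container vessel velocity = (42.000, 0.000) km/h; ship velocity = (-20.000, 0.000) km/h.
Velocity of container vessel relative to ship = (42.000, 0.000) − (-20.000, 0.000) = (62.000, 0.000) km/h.
Magnitude = |(62.000, 0.000)| = 62.000 km/h.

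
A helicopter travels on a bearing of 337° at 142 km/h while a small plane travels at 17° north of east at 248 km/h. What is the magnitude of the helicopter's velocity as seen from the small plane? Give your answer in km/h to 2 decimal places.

298.38 km/h

Taking east as x and north as y: helicopter velocity = (-55.484, 130.712) km/h; small plane velocity = (237.164, 72.508) km/h.
Velocity of helicopter relative to small plane = (-55.484, 130.712) − (237.164, 72.508) = (-292.647, 58.204) km/h.
Magnitude = |(-292.647, 58.204)| = 298.379 km/h.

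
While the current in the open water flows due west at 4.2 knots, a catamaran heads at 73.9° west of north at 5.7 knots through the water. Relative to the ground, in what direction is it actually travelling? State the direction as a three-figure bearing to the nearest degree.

279°

Taking east as x and north as y: velocity relative to the water = (-5.476, 1.581) knots; the water relative to ground = (-4.200, 0.000) knots.
Velocity relative to ground = (-5.476, 1.581) + (-4.200, 0.000) = (-9.676, 1.581) knots.
Bearing = atan2(-9.68, 1.58) = 279.28° clockwise from north.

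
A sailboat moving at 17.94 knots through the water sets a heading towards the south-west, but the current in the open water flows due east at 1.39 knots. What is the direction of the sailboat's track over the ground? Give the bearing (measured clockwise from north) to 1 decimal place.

221.7°

Taking east as x and north as y: velocity relative to the water = (-12.685, -12.685) knots; the water relative to ground = (1.390, 0.000) knots.
Velocity relative to ground = (-12.685, -12.685) + (1.390, 0.000) = (-11.295, -12.685) knots.
Bearing = atan2(-11.30, -12.69) = 221.68° clockwise from north.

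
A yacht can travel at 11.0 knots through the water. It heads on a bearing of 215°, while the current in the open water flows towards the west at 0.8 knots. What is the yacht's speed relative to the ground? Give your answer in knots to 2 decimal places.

Taking east as x and north as y: velocity relative to the water = (-6.309, -9.011) knots; the water relative to ground = (-0.800, 0.000) knots.
Velocity relative to ground = (-6.309, -9.011) + (-0.800, 0.000) = (-7.109, -9.011) knots.
Speed = |(-7.109, -9.011)| = 11.478 knots.

11.48 knots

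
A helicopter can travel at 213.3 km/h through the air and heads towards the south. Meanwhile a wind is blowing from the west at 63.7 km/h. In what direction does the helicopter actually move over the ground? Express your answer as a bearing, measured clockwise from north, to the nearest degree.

Taking east as x and north as y: velocity relative to the air = (0.000, -213.300) km/h; the air relative to ground = (63.700, 0.000) km/h.
Velocity relative to ground = (0.000, -213.300) + (63.700, 0.000) = (63.700, -213.300) km/h.
Bearing = atan2(63.70, -213.30) = 163.37° clockwise from north.

163°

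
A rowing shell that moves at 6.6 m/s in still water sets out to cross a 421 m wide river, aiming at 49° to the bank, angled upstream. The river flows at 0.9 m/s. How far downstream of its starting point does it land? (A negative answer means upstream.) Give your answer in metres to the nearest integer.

-290 m

Perpendicular speed = 4.981 m/s; crossing time = 421 / 4.981 = 84.520 s.
Net downstream speed = -3.430 m/s.
Drift = -3.430 × 84.520 = -289.902 m (upstream).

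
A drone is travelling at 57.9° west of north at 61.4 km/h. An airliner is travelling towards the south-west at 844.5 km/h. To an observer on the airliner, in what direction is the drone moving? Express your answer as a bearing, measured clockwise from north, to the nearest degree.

041°

Taking east as x and north as y: drone velocity = (-52.013, 32.628) km/h; airliner velocity = (-597.152, -597.152) km/h.
Velocity of drone relative to airliner = (-52.013, 32.628) − (-597.152, -597.152) = (545.138, 629.780) km/h.
Bearing = atan2(545.14, 629.78) = 40.88° clockwise from north.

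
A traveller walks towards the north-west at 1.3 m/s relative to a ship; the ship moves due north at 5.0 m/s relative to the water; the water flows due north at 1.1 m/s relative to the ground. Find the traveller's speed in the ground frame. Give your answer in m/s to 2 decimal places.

7.08 m/s

In east/north components (m/s): traveller relative to ship = (-0.919, 0.919); ship relative to water = (0.000, 5.000); water relative to ground = (0.000, 1.100).
Sum = (-0.919, 7.019) m/s.
Speed = |(-0.919, 7.019)| = 7.079 m/s.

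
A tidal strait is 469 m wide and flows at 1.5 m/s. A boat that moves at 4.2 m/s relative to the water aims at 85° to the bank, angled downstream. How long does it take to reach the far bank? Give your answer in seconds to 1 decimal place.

112.1 s

The component of the boat's velocity perpendicular to the bank is 4.2 × sin 85° = 4.184 m/s.
The current is parallel to the bank, so it does not affect the crossing time.
Time = 469 / 4.184 = 112.093 s.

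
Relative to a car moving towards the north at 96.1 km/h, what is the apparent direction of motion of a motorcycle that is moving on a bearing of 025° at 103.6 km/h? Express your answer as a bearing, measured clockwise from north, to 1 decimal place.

Taking east as x and north as y: motorcycle velocity = (43.783, 93.893) km/h; car velocity = (0.000, 96.100) km/h.
Velocity of motorcycle relative to car = (43.783, 93.893) − (0.000, 96.100) = (43.783, -2.207) km/h.
Bearing = atan2(43.78, -2.21) = 92.89° clockwise from north.

092.9°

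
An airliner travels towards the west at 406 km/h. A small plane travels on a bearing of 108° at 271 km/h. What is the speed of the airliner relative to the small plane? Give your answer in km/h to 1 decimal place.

Taking east as x and north as y: airliner velocity = (-406.000, 0.000) km/h; small plane velocity = (257.736, -83.744) km/h.
Velocity of airliner relative to small plane = (-406.000, 0.000) − (257.736, -83.744) = (-663.736, 83.744) km/h.
Magnitude = |(-663.736, 83.744)| = 668.998 km/h.

669.0 km/h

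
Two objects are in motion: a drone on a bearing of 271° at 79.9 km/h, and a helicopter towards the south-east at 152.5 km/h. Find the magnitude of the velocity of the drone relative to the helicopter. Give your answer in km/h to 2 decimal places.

Taking east as x and north as y: drone velocity = (-79.888, 1.394) km/h; helicopter velocity = (107.834, -107.834) km/h.
Velocity of drone relative to helicopter = (-79.888, 1.394) − (107.834, -107.834) = (-187.722, 109.228) km/h.
Magnitude = |(-187.722, 109.228)| = 217.187 km/h.

217.19 km/h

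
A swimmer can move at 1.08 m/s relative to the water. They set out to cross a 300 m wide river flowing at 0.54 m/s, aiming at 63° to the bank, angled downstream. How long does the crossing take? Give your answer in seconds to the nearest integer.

The component of the swimmer's velocity perpendicular to the bank is 1.08 × sin 63° = 0.962 m/s.
The flow acts along the bank and has no component across it.
Time = 300 / 0.962 = 311.757 s.

312 s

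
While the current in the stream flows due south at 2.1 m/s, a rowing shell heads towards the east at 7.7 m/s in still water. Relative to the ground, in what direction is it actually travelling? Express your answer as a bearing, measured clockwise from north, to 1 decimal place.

Taking east as x and north as y: velocity relative to the water = (7.700, 0.000) m/s; the water relative to ground = (0.000, -2.100) m/s.
Velocity relative to ground = (7.700, 0.000) + (0.000, -2.100) = (7.700, -2.100) m/s.
Bearing = atan2(7.70, -2.10) = 105.26° clockwise from north.

105.3°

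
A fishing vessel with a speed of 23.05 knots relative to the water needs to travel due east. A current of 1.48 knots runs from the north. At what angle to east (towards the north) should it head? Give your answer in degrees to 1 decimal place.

3.7°

The current pushes perpendicular to the desired track; the heading must have a component into the current equal to 1.48 knots: 23.05 sin θ = 1.48.
sin θ = 0.0642, so θ = 3.681°.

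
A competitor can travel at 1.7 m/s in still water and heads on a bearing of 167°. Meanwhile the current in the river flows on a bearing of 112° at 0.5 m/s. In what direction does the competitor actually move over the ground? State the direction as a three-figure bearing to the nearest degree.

Taking east as x and north as y: velocity relative to the water = (0.382, -1.656) m/s; the water relative to ground = (0.464, -0.187) m/s.
Velocity relative to ground = (0.382, -1.656) + (0.464, -0.187) = (0.846, -1.844) m/s.
Bearing = atan2(0.85, -1.84) = 155.35° clockwise from north.

155°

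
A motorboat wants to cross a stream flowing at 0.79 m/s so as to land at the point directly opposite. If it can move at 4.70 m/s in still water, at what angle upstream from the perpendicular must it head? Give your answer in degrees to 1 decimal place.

To cancel the current, the upstream component of the motorboat's velocity must equal the flow: 4.70 sin θ = 0.79.
sin θ = 0.79 / 4.70 = 0.1681.
θ = arcsin(0.1681) = 9.677°.

9.7°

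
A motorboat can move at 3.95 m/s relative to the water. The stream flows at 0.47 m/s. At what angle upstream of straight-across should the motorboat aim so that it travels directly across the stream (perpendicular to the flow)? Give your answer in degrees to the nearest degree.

7°

To cancel the current, the upstream component of the motorboat's velocity must equal the flow: 3.95 sin θ = 0.47.
sin θ = 0.47 / 3.95 = 0.1190.
θ = arcsin(0.1190) = 6.834°.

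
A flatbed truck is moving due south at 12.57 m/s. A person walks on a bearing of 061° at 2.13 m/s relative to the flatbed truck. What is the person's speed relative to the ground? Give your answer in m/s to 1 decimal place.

11.7 m/s

Taking east as x and north as y: flatbed truck velocity = (0.000, -12.570) m/s; person velocity relative to flatbed truck = (1.863, 1.033) m/s.
Velocity relative to ground = (0.000, -12.570) + (1.863, 1.033) = (1.863, -11.537) m/s.
Speed = |(1.863, -11.537)| = 11.687 m/s.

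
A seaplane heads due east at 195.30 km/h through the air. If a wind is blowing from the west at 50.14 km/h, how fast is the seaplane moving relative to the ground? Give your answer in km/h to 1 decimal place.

245.4 km/h

Taking east as x and north as y: velocity relative to the air = (195.300, 0.000) km/h; the air relative to ground = (50.140, 0.000) km/h.
Velocity relative to ground = (195.300, 0.000) + (50.140, 0.000) = (245.440, 0.000) km/h.
Speed = |(245.440, 0.000)| = 245.440 km/h.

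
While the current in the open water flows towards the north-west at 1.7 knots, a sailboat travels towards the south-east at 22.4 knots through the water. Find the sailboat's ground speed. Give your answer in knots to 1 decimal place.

20.7 knots

Taking east as x and north as y: velocity relative to the water = (15.839, -15.839) knots; the water relative to ground = (-1.202, 1.202) knots.
Velocity relative to ground = (15.839, -15.839) + (-1.202, 1.202) = (14.637, -14.637) knots.
Speed = |(14.637, -14.637)| = 20.700 knots.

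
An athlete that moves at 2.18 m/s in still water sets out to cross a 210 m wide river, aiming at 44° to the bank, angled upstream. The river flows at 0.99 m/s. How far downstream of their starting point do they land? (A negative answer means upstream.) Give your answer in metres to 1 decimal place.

Perpendicular speed = 1.514 m/s; crossing time = 210 / 1.514 = 138.673 s.
Net downstream speed = -0.578 m/s.
Drift = -0.578 × 138.673 = -80.175 m (upstream).

-80.2 m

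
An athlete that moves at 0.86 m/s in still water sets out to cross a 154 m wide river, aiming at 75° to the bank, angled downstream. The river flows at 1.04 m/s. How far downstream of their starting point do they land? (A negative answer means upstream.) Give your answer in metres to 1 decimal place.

234.1 m

Perpendicular speed = 0.831 m/s; crossing time = 154 / 0.831 = 185.387 s.
Net downstream speed = 1.263 m/s.
Drift = 1.263 × 185.387 = 234.066 m (downstream).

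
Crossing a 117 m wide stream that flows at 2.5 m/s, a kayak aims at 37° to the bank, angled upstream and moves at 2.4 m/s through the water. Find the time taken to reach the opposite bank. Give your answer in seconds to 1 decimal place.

81.0 s

The component of the kayak's velocity perpendicular to the bank is 2.4 × sin 37° = 1.444 m/s.
Only the cross-stream component determines the crossing time; the current contributes nothing perpendicular to the bank.
Time = 117 / 1.444 = 81.005 s.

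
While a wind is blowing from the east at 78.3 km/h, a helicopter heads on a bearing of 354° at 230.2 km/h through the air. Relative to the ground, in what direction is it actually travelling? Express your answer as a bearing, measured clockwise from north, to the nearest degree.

336°

Taking east as x and north as y: velocity relative to the air = (-24.062, 228.939) km/h; the air relative to ground = (-78.300, 0.000) km/h.
Velocity relative to ground = (-24.062, 228.939) + (-78.300, 0.000) = (-102.362, 228.939) km/h.
Bearing = atan2(-102.36, 228.94) = 335.91° clockwise from north.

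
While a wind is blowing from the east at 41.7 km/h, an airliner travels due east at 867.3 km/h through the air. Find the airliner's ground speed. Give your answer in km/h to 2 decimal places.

Taking east as x and north as y: velocity relative to the air = (867.300, 0.000) km/h; the air relative to ground = (-41.700, 0.000) km/h.
Velocity relative to ground = (867.300, 0.000) + (-41.700, 0.000) = (825.600, 0.000) km/h.
Speed = |(825.600, 0.000)| = 825.600 km/h.

825.60 km/h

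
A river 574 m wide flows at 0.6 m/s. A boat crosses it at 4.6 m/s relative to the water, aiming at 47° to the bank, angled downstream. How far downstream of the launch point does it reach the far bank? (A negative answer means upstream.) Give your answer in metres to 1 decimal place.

Perpendicular speed = 3.364 m/s; crossing time = 574 / 3.364 = 170.619 s.
Net downstream speed = 3.737 m/s.
Drift = 3.737 × 170.619 = 637.635 m (downstream).

637.6 m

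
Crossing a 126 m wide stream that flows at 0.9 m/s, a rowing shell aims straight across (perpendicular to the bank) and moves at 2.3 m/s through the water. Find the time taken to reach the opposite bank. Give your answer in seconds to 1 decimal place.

54.8 s

The component of the rowing shell's velocity perpendicular to the bank is 2.3 m/s.
The flow acts along the bank and has no component across it.
Time = 126 / 2.300 = 54.783 s.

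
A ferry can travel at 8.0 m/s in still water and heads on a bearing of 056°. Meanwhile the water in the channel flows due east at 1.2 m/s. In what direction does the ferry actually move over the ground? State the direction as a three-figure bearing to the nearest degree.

Taking east as x and north as y: velocity relative to the water = (6.632, 4.474) m/s; the water relative to ground = (1.200, 0.000) m/s.
Velocity relative to ground = (6.632, 4.474) + (1.200, 0.000) = (7.832, 4.474) m/s.
Bearing = atan2(7.83, 4.47) = 60.27° clockwise from north.

060°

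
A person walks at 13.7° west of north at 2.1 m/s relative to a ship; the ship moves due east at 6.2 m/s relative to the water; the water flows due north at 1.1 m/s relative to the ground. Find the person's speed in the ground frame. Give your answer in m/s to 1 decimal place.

6.5 m/s

In east/north components (m/s): person relative to ship = (-0.497, 2.040); ship relative to water = (6.200, 0.000); water relative to ground = (0.000, 1.100).
Sum = (5.703, 3.140) m/s.
Speed = |(5.703, 3.140)| = 6.510 m/s.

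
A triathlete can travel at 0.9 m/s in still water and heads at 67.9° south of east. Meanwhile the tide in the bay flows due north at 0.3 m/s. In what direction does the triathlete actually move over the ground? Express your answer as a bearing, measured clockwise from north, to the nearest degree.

Taking east as x and north as y: velocity relative to the water = (0.339, -0.834) m/s; the water relative to ground = (0.000, 0.300) m/s.
Velocity relative to ground = (0.339, -0.834) + (0.000, 0.300) = (0.339, -0.534) m/s.
Bearing = atan2(0.34, -0.53) = 147.62° clockwise from north.

148°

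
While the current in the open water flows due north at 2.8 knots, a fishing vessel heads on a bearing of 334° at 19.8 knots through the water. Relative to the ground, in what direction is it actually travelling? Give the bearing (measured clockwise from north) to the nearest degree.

Taking east as x and north as y: velocity relative to the water = (-8.680, 17.796) knots; the water relative to ground = (0.000, 2.800) knots.
Velocity relative to ground = (-8.680, 17.796) + (0.000, 2.800) = (-8.680, 20.596) knots.
Bearing = atan2(-8.68, 20.60) = 337.15° clockwise from north.

337°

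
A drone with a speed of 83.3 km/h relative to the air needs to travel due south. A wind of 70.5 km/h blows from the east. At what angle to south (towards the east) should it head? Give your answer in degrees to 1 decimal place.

The wind pushes perpendicular to the desired track; the heading must have a component into the wind equal to 70.5 km/h: 83.3 sin θ = 70.5.
sin θ = 0.8463, so θ = 57.816°.

57.8°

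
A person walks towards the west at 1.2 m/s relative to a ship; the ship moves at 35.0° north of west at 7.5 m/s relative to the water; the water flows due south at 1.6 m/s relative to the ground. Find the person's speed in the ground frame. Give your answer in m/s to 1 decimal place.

In east/north components (m/s): person relative to ship = (-1.200, 0.000); ship relative to water = (-6.144, 4.302); water relative to ground = (0.000, -1.600).
Sum = (-7.344, 2.702) m/s.
Speed = |(-7.344, 2.702)| = 7.825 m/s.

7.8 m/s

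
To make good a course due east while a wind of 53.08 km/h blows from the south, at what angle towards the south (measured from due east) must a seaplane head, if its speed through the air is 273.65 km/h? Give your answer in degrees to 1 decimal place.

The wind pushes perpendicular to the desired track; the heading must have a component into the wind equal to 53.08 km/h: 273.65 sin θ = 53.08.
sin θ = 0.1940, so θ = 11.185°.

11.2°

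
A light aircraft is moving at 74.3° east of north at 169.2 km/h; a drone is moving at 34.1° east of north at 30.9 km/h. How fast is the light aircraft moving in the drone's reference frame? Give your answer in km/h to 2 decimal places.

Taking east as x and north as y: light aircraft velocity = (162.887, 45.786) km/h; drone velocity = (17.324, 25.587) km/h.
Velocity of light aircraft relative to drone = (162.887, 45.786) − (17.324, 25.587) = (145.564, 20.199) km/h.
Magnitude = |(145.564, 20.199)| = 146.958 km/h.

146.96 km/h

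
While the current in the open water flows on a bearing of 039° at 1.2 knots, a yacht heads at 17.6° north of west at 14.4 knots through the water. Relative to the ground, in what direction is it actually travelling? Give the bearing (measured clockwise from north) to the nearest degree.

Taking east as x and north as y: velocity relative to the water = (-13.726, 4.354) knots; the water relative to ground = (0.755, 0.933) knots.
Velocity relative to ground = (-13.726, 4.354) + (0.755, 0.933) = (-12.971, 5.287) knots.
Bearing = atan2(-12.97, 5.29) = 292.18° clockwise from north.

292°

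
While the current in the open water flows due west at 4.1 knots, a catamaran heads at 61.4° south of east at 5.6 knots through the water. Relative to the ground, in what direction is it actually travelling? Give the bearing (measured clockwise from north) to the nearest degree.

196°

Taking east as x and north as y: velocity relative to the water = (2.681, -4.917) knots; the water relative to ground = (-4.100, 0.000) knots.
Velocity relative to ground = (2.681, -4.917) + (-4.100, 0.000) = (-1.419, -4.917) knots.
Bearing = atan2(-1.42, -4.92) = 196.10° clockwise from north.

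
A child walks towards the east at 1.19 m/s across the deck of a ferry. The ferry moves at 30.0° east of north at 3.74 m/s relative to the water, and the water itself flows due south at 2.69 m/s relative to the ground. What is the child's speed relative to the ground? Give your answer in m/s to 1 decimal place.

In east/north components (m/s): child relative to ferry = (1.190, 0.000); ferry relative to water = (1.870, 3.239); water relative to ground = (0.000, -2.690).
Sum = (3.060, 0.549) m/s.
Speed = |(3.060, 0.549)| = 3.109 m/s.

3.1 m/s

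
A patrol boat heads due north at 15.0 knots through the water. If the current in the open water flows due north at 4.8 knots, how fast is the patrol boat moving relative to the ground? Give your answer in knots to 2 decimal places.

19.80 knots

Taking east as x and north as y: velocity relative to the water = (0.000, 15.000) knots; the water relative to ground = (0.000, 4.800) knots.
Velocity relative to ground = (0.000, 15.000) + (0.000, 4.800) = (0.000, 19.800) knots.
Speed = |(0.000, 19.800)| = 19.800 knots.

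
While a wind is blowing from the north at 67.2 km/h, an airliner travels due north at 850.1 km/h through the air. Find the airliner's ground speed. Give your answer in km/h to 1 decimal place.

Taking east as x and north as y: velocity relative to the air = (0.000, 850.100) km/h; the air relative to ground = (0.000, -67.200) km/h.
Velocity relative to ground = (0.000, 850.100) + (0.000, -67.200) = (0.000, 782.900) km/h.
Speed = |(0.000, 782.900)| = 782.900 km/h.

782.9 km/h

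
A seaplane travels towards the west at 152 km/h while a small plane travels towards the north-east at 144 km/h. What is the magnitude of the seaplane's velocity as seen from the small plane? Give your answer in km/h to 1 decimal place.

273.5 km/h

Taking east as x and north as y: seaplane velocity = (-152.000, 0.000) km/h; small plane velocity = (101.823, 101.823) km/h.
Velocity of seaplane relative to small plane = (-152.000, 0.000) − (101.823, 101.823) = (-253.823, -101.823) km/h.
Magnitude = |(-253.823, -101.823)| = 273.485 km/h.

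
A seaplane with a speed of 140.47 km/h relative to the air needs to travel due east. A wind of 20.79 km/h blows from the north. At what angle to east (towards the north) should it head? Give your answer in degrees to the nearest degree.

9°

The wind pushes perpendicular to the desired track; the heading must have a component into the wind equal to 20.79 km/h: 140.47 sin θ = 20.79.
sin θ = 0.1480, so θ = 8.511°.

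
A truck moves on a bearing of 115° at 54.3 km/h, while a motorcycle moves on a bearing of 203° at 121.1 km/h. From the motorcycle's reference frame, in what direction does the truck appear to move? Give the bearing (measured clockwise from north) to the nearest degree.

Taking east as x and north as y: truck velocity = (49.213, -22.948) km/h; motorcycle velocity = (-47.318, -111.473) km/h.
Velocity of truck relative to motorcycle = (49.213, -22.948) − (-47.318, -111.473) = (96.530, 88.525) km/h.
Bearing = atan2(96.53, 88.52) = 47.48° clockwise from north.

047°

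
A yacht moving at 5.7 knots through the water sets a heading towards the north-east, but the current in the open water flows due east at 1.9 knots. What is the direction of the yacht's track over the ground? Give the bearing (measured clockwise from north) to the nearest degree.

Taking east as x and north as y: velocity relative to the water = (4.031, 4.031) knots; the water relative to ground = (1.900, 0.000) knots.
Velocity relative to ground = (4.031, 4.031) + (1.900, 0.000) = (5.931, 4.031) knots.
Bearing = atan2(5.93, 4.03) = 55.80° clockwise from north.

056°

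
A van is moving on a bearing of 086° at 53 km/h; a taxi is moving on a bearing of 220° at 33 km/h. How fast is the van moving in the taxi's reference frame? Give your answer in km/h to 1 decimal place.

Taking east as x and north as y: van velocity = (52.871, 3.697) km/h; taxi velocity = (-21.212, -25.279) km/h.
Velocity of van relative to taxi = (52.871, 3.697) − (-21.212, -25.279) = (74.083, 28.977) km/h.
Magnitude = |(74.083, 28.977)| = 79.548 km/h.

79.5 km/h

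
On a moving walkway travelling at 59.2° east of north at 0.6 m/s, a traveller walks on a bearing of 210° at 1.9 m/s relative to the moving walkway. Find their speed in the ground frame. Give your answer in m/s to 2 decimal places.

1.41 m/s

Taking east as x and north as y: moving walkway velocity = (0.515, 0.307) m/s; traveller velocity relative to moving walkway = (-0.950, -1.645) m/s.
Velocity relative to ground = (0.515, 0.307) + (-0.950, -1.645) = (-0.435, -1.338) m/s.
Speed = |(-0.435, -1.338)| = 1.407 m/s.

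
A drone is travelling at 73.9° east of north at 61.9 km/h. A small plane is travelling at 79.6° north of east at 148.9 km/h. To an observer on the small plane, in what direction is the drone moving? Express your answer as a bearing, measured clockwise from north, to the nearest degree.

Taking east as x and north as y: drone velocity = (59.472, 17.166) km/h; small plane velocity = (26.879, 146.454) km/h.
Velocity of drone relative to small plane = (59.472, 17.166) − (26.879, 146.454) = (32.593, -129.288) km/h.
Bearing = atan2(32.59, -129.29) = 165.85° clockwise from north.

166°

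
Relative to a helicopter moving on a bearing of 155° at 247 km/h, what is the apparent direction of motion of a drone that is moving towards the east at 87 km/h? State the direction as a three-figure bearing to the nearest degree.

356°

Taking east as x and north as y: drone velocity = (87.000, 0.000) km/h; helicopter velocity = (104.387, -223.858) km/h.
Velocity of drone relative to helicopter = (87.000, 0.000) − (104.387, -223.858) = (-17.387, 223.858) km/h.
Bearing = atan2(-17.39, 223.86) = 355.56° clockwise from north.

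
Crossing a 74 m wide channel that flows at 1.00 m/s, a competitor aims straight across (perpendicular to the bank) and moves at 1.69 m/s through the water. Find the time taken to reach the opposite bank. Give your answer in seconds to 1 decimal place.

43.8 s

The component of the competitor's velocity perpendicular to the bank is 1.69 m/s.
The current is parallel to the bank, so it does not affect the crossing time.
Time = 74 / 1.690 = 43.787 s.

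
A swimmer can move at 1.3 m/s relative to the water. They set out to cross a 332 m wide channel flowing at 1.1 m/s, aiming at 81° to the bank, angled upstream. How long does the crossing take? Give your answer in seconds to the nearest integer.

The component of the swimmer's velocity perpendicular to the bank is 1.3 × sin 81° = 1.284 m/s.
The flow acts along the bank and has no component across it.
Time = 332 / 1.284 = 258.568 s.

259 s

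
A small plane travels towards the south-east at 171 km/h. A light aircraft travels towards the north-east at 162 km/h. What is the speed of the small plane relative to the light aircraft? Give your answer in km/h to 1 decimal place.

235.6 km/h

Taking east as x and north as y: small plane velocity = (120.915, -120.915) km/h; light aircraft velocity = (114.551, 114.551) km/h.
Velocity of small plane relative to light aircraft = (120.915, -120.915) − (114.551, 114.551) = (6.364, -235.467) km/h.
Magnitude = |(6.364, -235.467)| = 235.553 km/h.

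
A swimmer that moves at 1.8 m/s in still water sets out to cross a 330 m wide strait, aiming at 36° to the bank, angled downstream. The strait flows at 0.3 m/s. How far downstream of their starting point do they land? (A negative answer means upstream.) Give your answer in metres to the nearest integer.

548 m

Perpendicular speed = 1.058 m/s; crossing time = 330 / 1.058 = 311.905 s.
Net downstream speed = 1.756 m/s.
Drift = 1.756 × 311.905 = 547.778 m (downstream).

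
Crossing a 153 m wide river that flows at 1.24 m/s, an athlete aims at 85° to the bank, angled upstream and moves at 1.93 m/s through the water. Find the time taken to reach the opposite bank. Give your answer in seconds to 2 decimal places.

79.58 s

The component of the athlete's velocity perpendicular to the bank is 1.93 × sin 85° = 1.923 m/s.
Only the cross-stream component determines the crossing time; the current contributes nothing perpendicular to the bank.
Time = 153 / 1.923 = 79.577 s.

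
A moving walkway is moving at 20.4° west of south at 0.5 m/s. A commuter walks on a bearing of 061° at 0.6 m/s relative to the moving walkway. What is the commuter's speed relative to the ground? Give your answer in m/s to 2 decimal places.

Taking east as x and north as y: moving walkway velocity = (-0.174, -0.469) m/s; commuter velocity relative to moving walkway = (0.525, 0.291) m/s.
Velocity relative to ground = (-0.174, -0.469) + (0.525, 0.291) = (0.350, -0.178) m/s.
Speed = |(0.350, -0.178)| = 0.393 m/s.

0.39 m/s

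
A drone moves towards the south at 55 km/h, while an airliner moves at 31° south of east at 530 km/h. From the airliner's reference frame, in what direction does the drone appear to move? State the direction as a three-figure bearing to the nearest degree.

296°

Taking east as x and north as y: drone velocity = (0.000, -55.000) km/h; airliner velocity = (454.299, -272.970) km/h.
Velocity of drone relative to airliner = (0.000, -55.000) − (454.299, -272.970) = (-454.299, 217.970) km/h.
Bearing = atan2(-454.30, 217.97) = 295.63° clockwise from north.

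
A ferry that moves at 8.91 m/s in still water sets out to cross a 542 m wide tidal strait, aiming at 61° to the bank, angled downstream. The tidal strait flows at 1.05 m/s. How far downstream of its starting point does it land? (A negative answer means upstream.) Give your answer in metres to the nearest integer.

373 m

Perpendicular speed = 7.793 m/s; crossing time = 542 / 7.793 = 69.551 s.
Net downstream speed = 5.370 m/s.
Drift = 5.370 × 69.551 = 373.464 m (downstream).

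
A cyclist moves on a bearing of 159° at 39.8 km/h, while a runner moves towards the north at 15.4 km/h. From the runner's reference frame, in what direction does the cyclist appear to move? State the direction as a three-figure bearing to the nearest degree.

165°

Taking east as x and north as y: cyclist velocity = (14.263, -37.157) km/h; runner velocity = (0.000, 15.400) km/h.
Velocity of cyclist relative to runner = (14.263, -37.157) − (0.000, 15.400) = (14.263, -52.557) km/h.
Bearing = atan2(14.26, -52.56) = 164.82° clockwise from north.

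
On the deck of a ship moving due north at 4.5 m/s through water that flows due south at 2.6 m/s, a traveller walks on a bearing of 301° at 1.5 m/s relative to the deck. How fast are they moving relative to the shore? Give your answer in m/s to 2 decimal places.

In east/north components (m/s): traveller relative to ship = (-1.286, 0.773); ship relative to water = (0.000, 4.500); water relative to ground = (0.000, -2.600).
Sum = (-1.286, 2.673) m/s.
Speed = |(-1.286, 2.673)| = 2.966 m/s.

2.97 m/s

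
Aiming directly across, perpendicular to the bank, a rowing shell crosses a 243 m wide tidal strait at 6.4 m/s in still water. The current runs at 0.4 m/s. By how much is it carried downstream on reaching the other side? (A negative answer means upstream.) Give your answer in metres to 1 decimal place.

Perpendicular speed = 6.400 m/s; crossing time = 243 / 6.400 = 37.969 s.
Net downstream speed = 0.400 m/s.
Drift = 0.400 × 37.969 = 15.188 m (downstream).

15.2 m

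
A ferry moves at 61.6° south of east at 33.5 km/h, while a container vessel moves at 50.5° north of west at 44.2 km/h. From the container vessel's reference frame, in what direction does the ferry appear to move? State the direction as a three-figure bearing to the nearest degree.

145°

Taking east as x and north as y: ferry velocity = (15.933, -29.468) km/h; container vessel velocity = (-28.115, 34.106) km/h.
Velocity of ferry relative to container vessel = (15.933, -29.468) − (-28.115, 34.106) = (44.048, -63.574) km/h.
Bearing = atan2(44.05, -63.57) = 145.28° clockwise from north.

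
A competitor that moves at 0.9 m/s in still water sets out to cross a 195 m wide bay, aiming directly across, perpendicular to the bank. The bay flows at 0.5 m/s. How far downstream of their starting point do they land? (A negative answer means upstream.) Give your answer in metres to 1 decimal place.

108.3 m

Perpendicular speed = 0.900 m/s; crossing time = 195 / 0.900 = 216.667 s.
Net downstream speed = 0.500 m/s.
Drift = 0.500 × 216.667 = 108.333 m (downstream).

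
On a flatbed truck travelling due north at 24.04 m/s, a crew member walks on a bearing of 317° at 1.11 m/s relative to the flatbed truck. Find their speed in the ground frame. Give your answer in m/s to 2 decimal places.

24.86 m/s

Taking east as x and north as y: flatbed truck velocity = (0.000, 24.040) m/s; crew member velocity relative to flatbed truck = (-0.757, 0.812) m/s.
Velocity relative to ground = (0.000, 24.040) + (-0.757, 0.812) = (-0.757, 24.852) m/s.
Speed = |(-0.757, 24.852)| = 24.863 m/s.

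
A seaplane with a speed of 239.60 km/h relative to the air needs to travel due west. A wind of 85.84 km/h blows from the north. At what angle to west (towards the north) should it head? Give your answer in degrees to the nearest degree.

21°

The wind pushes perpendicular to the desired track; the heading must have a component into the wind equal to 85.84 km/h: 239.60 sin θ = 85.84.
sin θ = 0.3583, so θ = 20.994°.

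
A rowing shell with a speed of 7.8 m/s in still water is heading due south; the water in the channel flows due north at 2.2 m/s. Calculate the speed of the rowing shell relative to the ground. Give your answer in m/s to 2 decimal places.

5.60 m/s

Taking east as x and north as y: velocity relative to the water = (0.000, -7.800) m/s; the water relative to ground = (0.000, 2.200) m/s.
Velocity relative to ground = (0.000, -7.800) + (0.000, 2.200) = (0.000, -5.600) m/s.
Speed = |(0.000, -5.600)| = 5.600 m/s.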